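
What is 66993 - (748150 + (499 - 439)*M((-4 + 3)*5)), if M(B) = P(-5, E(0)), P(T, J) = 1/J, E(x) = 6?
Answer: -681167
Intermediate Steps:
M(B) = ⅙ (M(B) = 1/6 = ⅙)
66993 - (748150 + (499 - 439)*M((-4 + 3)*5)) = 66993 - (748150 + (499 - 439)*(⅙)) = 66993 - (748150 + 60*(⅙)) = 66993 - (748150 + 10) = 66993 - 1*748160 = 66993 - 748160 = -681167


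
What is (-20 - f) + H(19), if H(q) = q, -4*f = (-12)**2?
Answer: 35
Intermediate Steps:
f = -36 (f = -1/4*(-12)**2 = -1/4*144 = -36)
(-20 - f) + H(19) = (-20 - 1*(-36)) + 19 = (-20 + 36) + 19 = 16 + 19 = 35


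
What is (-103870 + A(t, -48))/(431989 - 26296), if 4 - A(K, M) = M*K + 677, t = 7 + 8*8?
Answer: -101135/405693 ≈ -0.24929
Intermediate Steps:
t = 71 (t = 7 + 64 = 71)
A(K, M) = -673 - K*M (A(K, M) = 4 - (M*K + 677) = 4 - (K*M + 677) = 4 - (677 + K*M) = 4 + (-677 - K*M) = -673 - K*M)
(-103870 + A(t, -48))/(431989 - 26296) = (-103870 + (-673 - 1*71*(-48)))/(431989 - 26296) = (-103870 + (-673 + 3408))/405693 = (-103870 + 2735)*(1/405693) = -101135*1/405693 = -101135/405693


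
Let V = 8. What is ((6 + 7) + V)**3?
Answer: 9261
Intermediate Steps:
((6 + 7) + V)**3 = ((6 + 7) + 8)**3 = (13 + 8)**3 = 21**3 = 9261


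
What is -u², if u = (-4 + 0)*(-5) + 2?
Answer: -484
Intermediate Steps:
u = 22 (u = -4*(-5) + 2 = 20 + 2 = 22)
-u² = -1*22² = -1*484 = -484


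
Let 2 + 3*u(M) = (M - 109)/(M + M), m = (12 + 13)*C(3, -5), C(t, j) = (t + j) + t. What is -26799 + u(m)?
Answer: -2010017/75 ≈ -26800.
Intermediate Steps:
C(t, j) = j + 2*t (C(t, j) = (j + t) + t = j + 2*t)
m = 25 (m = (12 + 13)*(-5 + 2*3) = 25*(-5 + 6) = 25*1 = 25)
u(M) = -⅔ + (-109 + M)/(6*M) (u(M) = -⅔ + ((M - 109)/(M + M))/3 = -⅔ + ((-109 + M)/((2*M)))/3 = -⅔ + ((-109 + M)*(1/(2*M)))/3 = -⅔ + ((-109 + M)/(2*M))/3 = -⅔ + (-109 + M)/(6*M))
-26799 + u(m) = -26799 + (⅙)*(-109 - 3*25)/25 = -26799 + (⅙)*(1/25)*(-109 - 75) = -26799 + (⅙)*(1/25)*(-184) = -26799 - 92/75 = -2010017/75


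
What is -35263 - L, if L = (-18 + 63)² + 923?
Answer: -38211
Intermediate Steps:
L = 2948 (L = 45² + 923 = 2025 + 923 = 2948)
-35263 - L = -35263 - 1*2948 = -35263 - 2948 = -38211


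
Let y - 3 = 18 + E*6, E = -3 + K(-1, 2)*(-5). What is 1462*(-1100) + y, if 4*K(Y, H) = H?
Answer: -1608212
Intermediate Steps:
K(Y, H) = H/4
E = -11/2 (E = -3 + ((¼)*2)*(-5) = -3 + (½)*(-5) = -3 - 5/2 = -11/2 ≈ -5.5000)
y = -12 (y = 3 + (18 - 11/2*6) = 3 + (18 - 33) = 3 - 15 = -12)
1462*(-1100) + y = 1462*(-1100) - 12 = -1608200 - 12 = -1608212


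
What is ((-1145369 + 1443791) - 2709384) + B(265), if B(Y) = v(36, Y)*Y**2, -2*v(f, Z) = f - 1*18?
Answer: -3042987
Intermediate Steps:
v(f, Z) = 9 - f/2 (v(f, Z) = -(f - 1*18)/2 = -(f - 18)/2 = -(-18 + f)/2 = 9 - f/2)
B(Y) = -9*Y**2 (B(Y) = (9 - 1/2*36)*Y**2 = (9 - 18)*Y**2 = -9*Y**2)
((-1145369 + 1443791) - 2709384) + B(265) = ((-1145369 + 1443791) - 2709384) - 9*265**2 = (298422 - 2709384) - 9*70225 = -2410962 - 632025 = -3042987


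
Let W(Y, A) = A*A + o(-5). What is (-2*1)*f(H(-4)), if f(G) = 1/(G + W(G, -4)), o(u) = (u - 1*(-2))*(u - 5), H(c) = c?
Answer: -1/21 ≈ -0.047619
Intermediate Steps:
o(u) = (-5 + u)*(2 + u) (o(u) = (u + 2)*(-5 + u) = (2 + u)*(-5 + u) = (-5 + u)*(2 + u))
W(Y, A) = 30 + A**2 (W(Y, A) = A*A + (-10 + (-5)**2 - 3*(-5)) = A**2 + (-10 + 25 + 15) = A**2 + 30 = 30 + A**2)
f(G) = 1/(46 + G) (f(G) = 1/(G + (30 + (-4)**2)) = 1/(G + (30 + 16)) = 1/(G + 46) = 1/(46 + G))
(-2*1)*f(H(-4)) = (-2*1)/(46 - 4) = -2/42 = -2*1/42 = -1/21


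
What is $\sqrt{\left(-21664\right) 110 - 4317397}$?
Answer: $3 i \sqrt{744493} \approx 2588.5 i$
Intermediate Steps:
$\sqrt{\left(-21664\right) 110 - 4317397} = \sqrt{-2383040 - 4317397} = \sqrt{-6700437} = 3 i \sqrt{744493}$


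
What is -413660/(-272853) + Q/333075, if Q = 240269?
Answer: 67779307319/30293504325 ≈ 2.2374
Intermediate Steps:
-413660/(-272853) + Q/333075 = -413660/(-272853) + 240269/333075 = -413660*(-1/272853) + 240269*(1/333075) = 413660/272853 + 240269/333075 = 67779307319/30293504325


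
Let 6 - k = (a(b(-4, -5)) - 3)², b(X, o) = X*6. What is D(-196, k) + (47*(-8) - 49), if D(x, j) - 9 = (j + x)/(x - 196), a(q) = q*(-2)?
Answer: -160857/392 ≈ -410.35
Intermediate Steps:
b(X, o) = 6*X
a(q) = -2*q
k = -2019 (k = 6 - (-12*(-4) - 3)² = 6 - (-2*(-24) - 3)² = 6 - (48 - 3)² = 6 - 1*45² = 6 - 1*2025 = 6 - 2025 = -2019)
D(x, j) = 9 + (j + x)/(-196 + x) (D(x, j) = 9 + (j + x)/(x - 196) = 9 + (j + x)/(-196 + x))
D(-196, k) + (47*(-8) - 49) = (-1764 - 2019 + 10*(-196))/(-196 - 196) + (47*(-8) - 49) = (-1764 - 2019 - 1960)/(-392) + (-376 - 49) = -1/392*(-5743) - 425 = 5743/392 - 425 = -160857/392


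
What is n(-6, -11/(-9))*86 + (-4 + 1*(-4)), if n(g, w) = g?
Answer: -524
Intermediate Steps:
n(-6, -11/(-9))*86 + (-4 + 1*(-4)) = -6*86 + (-4 + 1*(-4)) = -516 + (-4 - 4) = -516 - 8 = -524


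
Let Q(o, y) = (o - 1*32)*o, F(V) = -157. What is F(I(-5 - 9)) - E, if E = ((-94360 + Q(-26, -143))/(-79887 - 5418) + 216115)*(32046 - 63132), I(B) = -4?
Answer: 17366507111389/2585 ≈ 6.7182e+9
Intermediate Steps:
Q(o, y) = o*(-32 + o) (Q(o, y) = (o - 32)*o = (-32 + o)*o = o*(-32 + o))
E = -17366507517234/2585 (E = ((-94360 - 26*(-32 - 26))/(-79887 - 5418) + 216115)*(32046 - 63132) = ((-94360 - 26*(-58))/(-85305) + 216115)*(-31086) = ((-94360 + 1508)*(-1/85305) + 216115)*(-31086) = (-92852*(-1/85305) + 216115)*(-31086) = (92852/85305 + 216115)*(-31086) = (18435782927/85305)*(-31086) = -17366507517234/2585 ≈ -6.7182e+9)
F(I(-5 - 9)) - E = -157 - 1*(-17366507517234/2585) = -157 + 17366507517234/2585 = 17366507111389/2585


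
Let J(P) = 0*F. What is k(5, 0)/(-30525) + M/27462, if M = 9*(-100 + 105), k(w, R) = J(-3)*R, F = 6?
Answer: 15/9154 ≈ 0.0016386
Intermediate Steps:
J(P) = 0 (J(P) = 0*6 = 0)
k(w, R) = 0 (k(w, R) = 0*R = 0)
M = 45 (M = 9*5 = 45)
k(5, 0)/(-30525) + M/27462 = 0/(-30525) + 45/27462 = 0*(-1/30525) + 45*(1/27462) = 0 + 15/9154 = 15/9154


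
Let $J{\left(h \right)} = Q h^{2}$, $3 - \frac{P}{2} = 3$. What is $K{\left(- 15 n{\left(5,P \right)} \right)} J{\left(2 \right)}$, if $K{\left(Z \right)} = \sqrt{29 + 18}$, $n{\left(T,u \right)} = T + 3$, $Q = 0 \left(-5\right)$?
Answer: $0$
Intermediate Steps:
$Q = 0$
$P = 0$ ($P = 6 - 6 = 0$)
$n{\left(T,u \right)} = 3 + T$
$K{\left(Z \right)} = \sqrt{47}$
$J{\left(h \right)} = 0$ ($J{\left(h \right)} = 0 h^{2} = 0$)
$K{\left(- 15 n{\left(5,P \right)} \right)} J{\left(2 \right)} = \sqrt{47} \cdot 0 = 0$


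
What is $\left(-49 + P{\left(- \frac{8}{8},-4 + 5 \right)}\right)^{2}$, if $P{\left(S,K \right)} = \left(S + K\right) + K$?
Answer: $2304$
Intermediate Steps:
$P{\left(S,K \right)} = S + 2 K$ ($P{\left(S,K \right)} = \left(K + S\right) + K = S + 2 K$)
$\left(-49 + P{\left(- \frac{8}{8},-4 + 5 \right)}\right)^{2} = \left(-49 + \left(- \frac{8}{8} + 2 \left(-4 + 5\right)\right)\right)^{2} = \left(-49 + \left(\left(-8\right) \frac{1}{8} + 2 \cdot 1\right)\right)^{2} = \left(-49 + \left(-1 + 2\right)\right)^{2} = \left(-49 + 1\right)^{2} = \left(-48\right)^{2} = 2304$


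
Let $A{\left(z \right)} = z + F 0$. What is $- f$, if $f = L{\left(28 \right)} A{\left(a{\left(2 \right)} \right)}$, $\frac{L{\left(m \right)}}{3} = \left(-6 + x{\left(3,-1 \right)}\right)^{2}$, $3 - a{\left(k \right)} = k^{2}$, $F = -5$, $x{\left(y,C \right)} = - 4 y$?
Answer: $972$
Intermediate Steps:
$a{\left(k \right)} = 3 - k^{2}$
$L{\left(m \right)} = 972$ ($L{\left(m \right)} = 3 \left(-6 - 12\right)^{2} = 3 \left(-18\right)^{2} = 3 \cdot 324 = 972$)
$A{\left(z \right)} = z$ ($A{\left(z \right)} = z - 0 = z + 0 = z$)
$f = -972$ ($f = 972 \left(3 - 2^{2}\right) = 972 \left(3 - 4\right) = 972 \left(-1\right) = -972$)
$- f = \left(-1\right) \left(-972\right) = 972$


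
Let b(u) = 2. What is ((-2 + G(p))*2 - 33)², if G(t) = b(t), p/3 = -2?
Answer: 1089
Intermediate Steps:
p = -6 (p = 3*(-2) = -6)
G(t) = 2
((-2 + G(p))*2 - 33)² = ((-2 + 2)*2 - 33)² = (0*2 - 33)² = (0 - 33)² = (-33)² = 1089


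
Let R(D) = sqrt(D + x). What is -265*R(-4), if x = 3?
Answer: -265*I ≈ -265.0*I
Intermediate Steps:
R(D) = sqrt(3 + D) (R(D) = sqrt(D + 3) = sqrt(3 + D))
-265*R(-4) = -265*sqrt(3 - 4) = -265*I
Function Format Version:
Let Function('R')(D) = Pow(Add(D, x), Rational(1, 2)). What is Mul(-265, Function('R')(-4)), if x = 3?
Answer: Mul(-265, I) ≈ Mul(-265.00, I)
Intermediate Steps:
Function('R')(D) = Pow(Add(3, D), Rational(1, 2)) (Function('R')(D) = Pow(Add(D, 3), Rational(1, 2)) = Pow(Add(3, D), Rational(1, 2)))
Mul(-265, Function('R')(-4)) = Mul(-265, Pow(Add(3, -4), Rational(1, 2))) = Mul(-265, Pow(-1, Rational(1, 2))) = Mul(-265, I)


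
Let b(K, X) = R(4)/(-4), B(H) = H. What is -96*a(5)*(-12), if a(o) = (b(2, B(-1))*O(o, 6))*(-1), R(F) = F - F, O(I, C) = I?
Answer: 0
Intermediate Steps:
R(F) = 0
b(K, X) = 0 (b(K, X) = 0/(-4) = 0*(-1/4) = 0)
a(o) = 0 (a(o) = (0*o)*(-1) = 0*(-1) = 0)
-96*a(5)*(-12) = -96*0*(-12) = 0*(-12) = 0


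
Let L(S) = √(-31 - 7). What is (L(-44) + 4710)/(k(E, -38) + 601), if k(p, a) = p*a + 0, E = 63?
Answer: -4710/1793 - I*√38/1793 ≈ -2.6269 - 0.003438*I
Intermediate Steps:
L(S) = I*√38 (L(S) = √(-38) = I*√38)
k(p, a) = a*p (k(p, a) = a*p + 0 = a*p)
(L(-44) + 4710)/(k(E, -38) + 601) = (I*√38 + 4710)/(-38*63 + 601) = (4710 + I*√38)/(-2394 + 601) = (4710 + I*√38)/(-1793) = (4710 + I*√38)*(-1/1793) = -4710/1793 - I*√38/1793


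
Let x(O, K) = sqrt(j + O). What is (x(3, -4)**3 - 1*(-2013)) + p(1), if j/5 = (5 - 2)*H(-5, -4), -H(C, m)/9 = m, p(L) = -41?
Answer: 1972 + 543*sqrt(543) ≈ 14625.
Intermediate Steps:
H(C, m) = -9*m
j = 540 (j = 5*((5 - 2)*(-9*(-4))) = 5*(3*36) = 5*108 = 540)
x(O, K) = sqrt(540 + O)
(x(3, -4)**3 - 1*(-2013)) + p(1) = ((sqrt(540 + 3))**3 - 1*(-2013)) - 41 = ((sqrt(543))**3 + 2013) - 41 = (543*sqrt(543) + 2013) - 41 = (2013 + 543*sqrt(543)) - 41 = 1972 + 543*sqrt(543)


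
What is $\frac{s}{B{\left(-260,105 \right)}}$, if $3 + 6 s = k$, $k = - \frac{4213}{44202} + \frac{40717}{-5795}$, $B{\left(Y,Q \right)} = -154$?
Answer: $\frac{12404971}{1132455240} \approx 0.010954$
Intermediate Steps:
$k = - \frac{96009851}{13481610}$ ($k = \left(-4213\right) \frac{1}{44202} + 40717 \left(- \frac{1}{5795}\right) = - \frac{4213}{44202} - \frac{2143}{305} = - \frac{96009851}{13481610} \approx -7.1215$)
$s = - \frac{136454681}{80889660}$ ($s = - \frac{1}{2} + \frac{1}{6} \left(- \frac{96009851}{13481610}\right) = - \frac{1}{2} - \frac{96009851}{80889660} = - \frac{136454681}{80889660} \approx -1.6869$)
$\frac{s}{B{\left(-260,105 \right)}} = - \frac{136454681}{80889660 \left(-154\right)} = \left(- \frac{136454681}{80889660}\right) \left(- \frac{1}{154}\right) = \frac{12404971}{1132455240}$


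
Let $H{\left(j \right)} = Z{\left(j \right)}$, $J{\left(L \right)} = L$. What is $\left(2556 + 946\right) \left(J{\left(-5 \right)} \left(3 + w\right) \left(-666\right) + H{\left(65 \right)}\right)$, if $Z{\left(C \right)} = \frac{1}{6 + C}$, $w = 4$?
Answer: $\frac{5795848522}{71} \approx 8.1632 \cdot 10^{7}$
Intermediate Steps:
$H{\left(j \right)} = \frac{1}{6 + j}$
$\left(2556 + 946\right) \left(J{\left(-5 \right)} \left(3 + w\right) \left(-666\right) + H{\left(65 \right)}\right) = \left(2556 + 946\right) \left(- 5 \left(3 + 4\right) \left(-666\right) + \frac{1}{6 + 65}\right) = 3502 \left(\left(-5\right) 7 \left(-666\right) + \frac{1}{71}\right) = 3502 \left(\left(-35\right) \left(-666\right) + \frac{1}{71}\right) = 3502 \left(23310 + \frac{1}{71}\right) = 3502 \cdot \frac{1655011}{71} = \frac{5795848522}{71}$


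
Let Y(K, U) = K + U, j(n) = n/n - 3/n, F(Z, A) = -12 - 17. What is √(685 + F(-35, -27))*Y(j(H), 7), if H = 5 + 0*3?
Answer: 148*√41/5 ≈ 189.53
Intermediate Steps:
H = 5 (H = 5 + 0 = 5)
F(Z, A) = -29
j(n) = 1 - 3/n
√(685 + F(-35, -27))*Y(j(H), 7) = √(685 - 29)*((-3 + 5)/5 + 7) = √656*((⅕)*2 + 7) = (4*√41)*(⅖ + 7) = (4*√41)*(37/5) = 148*√41/5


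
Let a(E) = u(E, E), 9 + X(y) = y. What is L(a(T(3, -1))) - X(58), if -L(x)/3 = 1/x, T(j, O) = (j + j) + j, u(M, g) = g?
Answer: -148/3 ≈ -49.333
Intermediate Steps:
X(y) = -9 + y
T(j, O) = 3*j (T(j, O) = 2*j + j = 3*j)
a(E) = E
L(x) = -3/x
L(a(T(3, -1))) - X(58) = -3/(3*3) - (-9 + 58) = -3/9 - 1*49 = -3*⅑ - 49 = -⅓ - 49 = -148/3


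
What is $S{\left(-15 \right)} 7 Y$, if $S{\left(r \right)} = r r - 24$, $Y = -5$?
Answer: $-7035$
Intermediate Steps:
$S{\left(r \right)} = -24 + r^{2}$ ($S{\left(r \right)} = r^{2} - 24 = -24 + r^{2}$)
$S{\left(-15 \right)} 7 Y = \left(-24 + \left(-15\right)^{2}\right) 7 \left(-5\right) = \left(-24 + 225\right) \left(-35\right) = 201 \left(-35\right) = -7035$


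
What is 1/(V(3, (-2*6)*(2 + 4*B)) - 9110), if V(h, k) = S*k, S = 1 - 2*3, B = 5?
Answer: -1/7790 ≈ -0.00012837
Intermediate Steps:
S = -5 (S = 1 - 6 = -5)
V(h, k) = -5*k
1/(V(3, (-2*6)*(2 + 4*B)) - 9110) = 1/(-5*(-2*6)*(2 + 4*5) - 9110) = 1/(-(-60)*(2 + 20) - 9110) = 1/(-(-60)*22 - 9110) = 1/(-5*(-264) - 9110) = 1/(1320 - 9110) = 1/(-7790) = -1/7790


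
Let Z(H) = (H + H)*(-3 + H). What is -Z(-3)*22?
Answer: -792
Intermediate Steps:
Z(H) = 2*H*(-3 + H) (Z(H) = (2*H)*(-3 + H) = 2*H*(-3 + H))
-Z(-3)*22 = -2*(-3)*(-3 - 3)*22 = -2*(-3)*(-6)*22 = -1*36*22 = -36*22 = -792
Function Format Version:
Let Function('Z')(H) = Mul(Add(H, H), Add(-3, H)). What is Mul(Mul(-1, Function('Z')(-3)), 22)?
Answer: -792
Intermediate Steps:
Function('Z')(H) = Mul(2, H, Add(-3, H)) (Function('Z')(H) = Mul(Mul(2, H), Add(-3, H)) = Mul(2, H, Add(-3, H)))
Mul(Mul(-1, Function('Z')(-3)), 22) = Mul(Mul(-1, Mul(2, -3, Add(-3, -3))), 22) = Mul(Mul(-1, Mul(2, -3, -6)), 22) = Mul(Mul(-1, 36), 22) = Mul(-36, 22) = -792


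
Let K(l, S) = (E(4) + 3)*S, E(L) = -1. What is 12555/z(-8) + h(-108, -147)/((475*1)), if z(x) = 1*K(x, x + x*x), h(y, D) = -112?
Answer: 5951081/53200 ≈ 111.86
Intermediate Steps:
K(l, S) = 2*S (K(l, S) = (-1 + 3)*S = 2*S)
z(x) = 2*x + 2*x**2 (z(x) = 1*(2*(x + x*x)) = 1*(2*(x + x**2)) = 1*(2*x + 2*x**2) = 2*x + 2*x**2)
12555/z(-8) + h(-108, -147)/((475*1)) = 12555/((2*(-8)*(1 - 8))) - 112/(475*1) = 12555/((2*(-8)*(-7))) - 112/475 = 12555/112 - 112*1/475 = 12555*(1/112) - 112/475 = 12555/112 - 112/475 = 5951081/53200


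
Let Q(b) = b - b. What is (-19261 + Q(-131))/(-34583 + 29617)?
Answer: 19261/4966 ≈ 3.8786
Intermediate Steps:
Q(b) = 0
(-19261 + Q(-131))/(-34583 + 29617) = (-19261 + 0)/(-34583 + 29617) = -19261/(-4966) = -19261*(-1/4966) = 19261/4966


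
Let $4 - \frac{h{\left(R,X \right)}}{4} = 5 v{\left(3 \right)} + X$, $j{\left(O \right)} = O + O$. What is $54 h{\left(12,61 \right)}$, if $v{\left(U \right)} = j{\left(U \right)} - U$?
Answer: $-15552$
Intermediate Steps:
$j{\left(O \right)} = 2 O$
$v{\left(U \right)} = U$ ($v{\left(U \right)} = 2 U - U = U$)
$h{\left(R,X \right)} = -44 - 4 X$ ($h{\left(R,X \right)} = 16 - 4 \left(5 \cdot 3 + X\right) = 16 - 4 \left(15 + X\right) = 16 - \left(60 + 4 X\right) = -44 - 4 X$)
$54 h{\left(12,61 \right)} = 54 \left(-44 - 244\right) = 54 \left(-288\right) = -15552$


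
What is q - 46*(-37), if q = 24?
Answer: 1726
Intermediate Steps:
q - 46*(-37) = 24 - 46*(-37) = 24 + 1702 = 1726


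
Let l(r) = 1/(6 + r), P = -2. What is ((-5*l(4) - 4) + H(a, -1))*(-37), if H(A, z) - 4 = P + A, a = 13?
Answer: -777/2 ≈ -388.50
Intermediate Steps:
H(A, z) = 2 + A (H(A, z) = 4 + (-2 + A) = 2 + A)
((-5*l(4) - 4) + H(a, -1))*(-37) = ((-5/(6 + 4) - 4) + (2 + 13))*(-37) = ((-5/10 - 4) + 15)*(-37) = ((-5*⅒ - 4) + 15)*(-37) = ((-½ - 4) + 15)*(-37) = (-9/2 + 15)*(-37) = (21/2)*(-37) = -777/2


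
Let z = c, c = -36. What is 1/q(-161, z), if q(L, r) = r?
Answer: -1/36 ≈ -0.027778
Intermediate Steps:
z = -36
1/q(-161, z) = 1/(-36) = -1/36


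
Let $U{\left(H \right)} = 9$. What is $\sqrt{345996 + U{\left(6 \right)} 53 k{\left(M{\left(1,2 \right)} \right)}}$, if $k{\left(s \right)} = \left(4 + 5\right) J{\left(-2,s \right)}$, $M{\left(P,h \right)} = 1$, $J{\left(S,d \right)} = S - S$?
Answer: $6 \sqrt{9611} \approx 588.21$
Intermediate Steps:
$J{\left(S,d \right)} = 0$
$k{\left(s \right)} = 0$ ($k{\left(s \right)} = \left(4 + 5\right) 0 = 9 \cdot 0 = 0$)
$\sqrt{345996 + U{\left(6 \right)} 53 k{\left(M{\left(1,2 \right)} \right)}} = \sqrt{345996 + 9 \cdot 53 \cdot 0} = \sqrt{345996 + 477 \cdot 0} = \sqrt{345996 + 0} = \sqrt{345996} = 6 \sqrt{9611}$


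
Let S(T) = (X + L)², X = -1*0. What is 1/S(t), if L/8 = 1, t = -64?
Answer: 1/64 ≈ 0.015625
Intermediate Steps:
L = 8 (L = 8*1 = 8)
X = 0
S(T) = 64 (S(T) = (0 + 8)² = 8² = 64)
1/S(t) = 1/64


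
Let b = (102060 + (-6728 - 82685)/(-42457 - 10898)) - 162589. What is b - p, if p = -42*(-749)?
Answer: -4907876972/53355 ≈ -91985.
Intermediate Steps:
p = 31458
b = -3229435382/53355 (b = (102060 - 89413/(-53355)) - 162589 = (102060 - 89413*(-1/53355)) - 162589 = (102060 + 89413/53355) - 162589 = 5445500713/53355 - 162589 = -3229435382/53355 ≈ -60527.)
b - p = -3229435382/53355 - 1*31458 = -3229435382/53355 - 31458 = -4907876972/53355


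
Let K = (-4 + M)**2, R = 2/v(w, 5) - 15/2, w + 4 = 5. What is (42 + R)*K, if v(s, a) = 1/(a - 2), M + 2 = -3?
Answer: 6561/2 ≈ 3280.5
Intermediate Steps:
M = -5 (M = -2 - 3 = -5)
w = 1 (w = -4 + 5 = 1)
v(s, a) = 1/(-2 + a)
R = -3/2 (R = 2/(1/(-2 + 5)) - 15/2 = 2/(1/3) - 15*1/2 = 2/(1/3) - 15/2 = 2*3 - 15/2 = 6 - 15/2 = -3/2 ≈ -1.5000)
K = 81 (K = (-4 - 5)**2 = (-9)**2 = 81)
(42 + R)*K = (42 - 3/2)*81 = (81/2)*81 = 6561/2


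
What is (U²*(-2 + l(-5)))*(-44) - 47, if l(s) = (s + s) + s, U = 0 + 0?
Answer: -47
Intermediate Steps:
U = 0
l(s) = 3*s (l(s) = 2*s + s = 3*s)
(U²*(-2 + l(-5)))*(-44) - 47 = (0²*(-2 + 3*(-5)))*(-44) - 47 = (0*(-2 - 15))*(-44) - 47 = (0*(-17))*(-44) - 47 = 0*(-44) - 47 = 0 - 47 = -47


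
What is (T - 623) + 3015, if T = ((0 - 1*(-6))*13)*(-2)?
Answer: 2236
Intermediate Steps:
T = -156 (T = ((0 + 6)*13)*(-2) = (6*13)*(-2) = 78*(-2) = -156)
(T - 623) + 3015 = (-156 - 623) + 3015 = -779 + 3015 = 2236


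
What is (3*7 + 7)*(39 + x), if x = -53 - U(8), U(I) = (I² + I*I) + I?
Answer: -4200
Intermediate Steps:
U(I) = I + 2*I² (U(I) = (I² + I²) + I = 2*I² + I = I + 2*I²)
x = -189 (x = -53 - 8*(1 + 2*8) = -53 - 8*(1 + 16) = -53 - 8*17 = -53 - 1*136 = -53 - 136 = -189)
(3*7 + 7)*(39 + x) = (3*7 + 7)*(39 - 189) = (21 + 7)*(-150) = 28*(-150) = -4200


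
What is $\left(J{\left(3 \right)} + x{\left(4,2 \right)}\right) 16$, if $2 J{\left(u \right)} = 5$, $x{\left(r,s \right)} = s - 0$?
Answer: $72$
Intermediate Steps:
$x{\left(r,s \right)} = s$ ($x{\left(r,s \right)} = s + 0 = s$)
$J{\left(u \right)} = \frac{5}{2}$ ($J{\left(u \right)} = \frac{1}{2} \cdot 5 = \frac{5}{2}$)
$\left(J{\left(3 \right)} + x{\left(4,2 \right)}\right) 16 = \left(\frac{5}{2} + 2\right) 16 = \frac{9}{2} \cdot 16 = 72$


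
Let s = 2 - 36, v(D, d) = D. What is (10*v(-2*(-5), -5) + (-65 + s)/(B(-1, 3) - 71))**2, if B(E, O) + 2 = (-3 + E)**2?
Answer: 3736489/361 ≈ 10350.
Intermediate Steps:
B(E, O) = -2 + (-3 + E)**2
s = -34
(10*v(-2*(-5), -5) + (-65 + s)/(B(-1, 3) - 71))**2 = (10*(-2*(-5)) + (-65 - 34)/((-2 + (-3 - 1)**2) - 71))**2 = (10*10 - 99/((-2 + (-4)**2) - 71))**2 = (100 - 99/((-2 + 16) - 71))**2 = (100 - 99/(14 - 71))**2 = (100 - 99/(-57))**2 = (100 - 99*(-1/57))**2 = (100 + 33/19)**2 = (1933/19)**2 = 3736489/361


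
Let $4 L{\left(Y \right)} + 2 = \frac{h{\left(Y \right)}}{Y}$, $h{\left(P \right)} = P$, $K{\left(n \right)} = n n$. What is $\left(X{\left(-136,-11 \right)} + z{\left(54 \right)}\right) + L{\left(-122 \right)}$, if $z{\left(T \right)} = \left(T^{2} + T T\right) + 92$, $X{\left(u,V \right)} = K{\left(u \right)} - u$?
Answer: $\frac{98223}{4} \approx 24556.0$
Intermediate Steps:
$K{\left(n \right)} = n^{2}$
$X{\left(u,V \right)} = u^{2} - u$
$z{\left(T \right)} = 92 + 2 T^{2}$ ($z{\left(T \right)} = \left(T^{2} + T^{2}\right) + 92 = 2 T^{2} + 92 = 92 + 2 T^{2}$)
$L{\left(Y \right)} = - \frac{1}{4}$ ($L{\left(Y \right)} = - \frac{1}{2} + \frac{Y \frac{1}{Y}}{4} = - \frac{1}{2} + \frac{1}{4} \cdot 1 = - \frac{1}{2} + \frac{1}{4} = - \frac{1}{4}$)
$\left(X{\left(-136,-11 \right)} + z{\left(54 \right)}\right) + L{\left(-122 \right)} = \left(- 136 \left(-1 - 136\right) + \left(92 + 2 \cdot 54^{2}\right)\right) - \frac{1}{4} = \left(\left(-136\right) \left(-137\right) + \left(92 + 2 \cdot 2916\right)\right) - \frac{1}{4} = \left(18632 + \left(92 + 5832\right)\right) - \frac{1}{4} = \left(18632 + 5924\right) - \frac{1}{4} = 24556 - \frac{1}{4} = \frac{98223}{4}$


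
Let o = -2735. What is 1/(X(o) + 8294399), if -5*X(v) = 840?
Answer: 1/8294231 ≈ 1.2057e-7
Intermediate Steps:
X(v) = -168 (X(v) = -1/5*840 = -168)
1/(X(o) + 8294399) = 1/(-168 + 8294399) = 1/8294231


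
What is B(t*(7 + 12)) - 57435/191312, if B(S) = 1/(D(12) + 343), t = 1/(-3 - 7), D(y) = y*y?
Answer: -27779533/93168944 ≈ -0.29816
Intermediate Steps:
D(y) = y**2
t = -1/10 (t = 1/(-10) = -1/10 ≈ -0.10000)
B(S) = 1/487 (B(S) = 1/(12**2 + 343) = 1/(144 + 343) = 1/487)
B(t*(7 + 12)) - 57435/191312 = 1/487 - 57435/191312 = -27779533/93168944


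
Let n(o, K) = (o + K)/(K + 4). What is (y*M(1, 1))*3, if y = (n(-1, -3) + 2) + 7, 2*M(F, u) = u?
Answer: 15/2 ≈ 7.5000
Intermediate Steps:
n(o, K) = (K + o)/(4 + K)
M(F, u) = u/2
y = 5 (y = ((-3 - 1)/(4 - 3) + 2) + 7 = (-4/1 + 2) + 7 = (1*(-4) + 2) + 7 = (-4 + 2) + 7 = -2 + 7 = 5)
(y*M(1, 1))*3 = (5*((½)*1))*3 = (5*(½))*3 = (5/2)*3 = 15/2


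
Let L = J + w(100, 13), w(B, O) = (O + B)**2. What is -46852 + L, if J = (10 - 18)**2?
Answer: -34019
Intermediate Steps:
w(B, O) = (B + O)**2
J = 64 (J = (-8)**2 = 64)
L = 12833 (L = 64 + (100 + 13)**2 = 64 + 113**2 = 64 + 12769 = 12833)
-46852 + L = -46852 + 12833 = -34019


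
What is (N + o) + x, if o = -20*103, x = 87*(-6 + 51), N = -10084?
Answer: -8229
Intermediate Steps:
x = 3915 (x = 87*45 = 3915)
o = -2060
(N + o) + x = (-10084 - 2060) + 3915 = -12144 + 3915 = -8229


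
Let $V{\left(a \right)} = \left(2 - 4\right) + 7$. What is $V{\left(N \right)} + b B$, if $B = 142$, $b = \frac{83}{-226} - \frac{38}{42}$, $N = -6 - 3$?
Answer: $- \frac{416762}{2373} \approx -175.63$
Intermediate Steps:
$N = -9$ ($N = -6 - 3 = -9$)
$V{\left(a \right)} = 5$ ($V{\left(a \right)} = -2 + 7 = 5$)
$b = - \frac{6037}{4746}$ ($b = 83 \left(- \frac{1}{226}\right) - \frac{19}{21} = - \frac{83}{226} - \frac{19}{21} = - \frac{6037}{4746} \approx -1.272$)
$V{\left(N \right)} + b B = 5 - \frac{428627}{2373} = - \frac{416762}{2373}$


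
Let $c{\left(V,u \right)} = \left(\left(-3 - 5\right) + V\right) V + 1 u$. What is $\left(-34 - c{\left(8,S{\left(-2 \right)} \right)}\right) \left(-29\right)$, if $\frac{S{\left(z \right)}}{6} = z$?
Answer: $638$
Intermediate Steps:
$S{\left(z \right)} = 6 z$
$c{\left(V,u \right)} = u + V \left(-8 + V\right)$ ($c{\left(V,u \right)} = \left(-8 + V\right) V + u = V \left(-8 + V\right) + u = u + V \left(-8 + V\right)$)
$\left(-34 - c{\left(8,S{\left(-2 \right)} \right)}\right) \left(-29\right) = \left(-34 - \left(6 \left(-2\right) + 8^{2} - 64\right)\right) \left(-29\right) = \left(-34 - \left(-12 + 64 - 64\right)\right) \left(-29\right) = \left(-34 - -12\right) \left(-29\right) = \left(-34 + 12\right) \left(-29\right) = \left(-22\right) \left(-29\right) = 638$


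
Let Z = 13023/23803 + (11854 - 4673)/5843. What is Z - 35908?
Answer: -4993870975800/139080929 ≈ -35906.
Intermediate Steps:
Z = 247022732/139080929 (Z = 13023*(1/23803) + 7181*(1/5843) = 13023/23803 + 7181/5843 = 247022732/139080929 ≈ 1.7761)
Z - 35908 = 247022732/139080929 - 35908 = -4993870975800/139080929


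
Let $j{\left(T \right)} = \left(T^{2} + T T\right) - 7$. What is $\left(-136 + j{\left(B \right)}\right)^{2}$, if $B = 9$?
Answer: $361$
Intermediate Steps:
$j{\left(T \right)} = -7 + 2 T^{2}$ ($j{\left(T \right)} = \left(T^{2} + T^{2}\right) - 7 = 2 T^{2} - 7 = -7 + 2 T^{2}$)
$\left(-136 + j{\left(B \right)}\right)^{2} = \left(-136 - \left(7 - 2 \cdot 9^{2}\right)\right)^{2} = \left(-136 + \left(-7 + 2 \cdot 81\right)\right)^{2} = \left(-136 + \left(-7 + 162\right)\right)^{2} = \left(-136 + 155\right)^{2} = 19^{2} = 361$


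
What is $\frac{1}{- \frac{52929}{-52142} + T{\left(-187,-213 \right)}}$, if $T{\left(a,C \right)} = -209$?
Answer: $- \frac{52142}{10844749} \approx -0.004808$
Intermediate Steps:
$\frac{1}{- \frac{52929}{-52142} + T{\left(-187,-213 \right)}} = \frac{1}{- \frac{52929}{-52142} - 209} = \frac{1}{\left(-52929\right) \left(- \frac{1}{52142}\right) - 209} = \frac{1}{\frac{52929}{52142} - 209} = \frac{1}{- \frac{10844749}{52142}} = - \frac{52142}{10844749}$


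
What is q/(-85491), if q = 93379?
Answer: -93379/85491 ≈ -1.0923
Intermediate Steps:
q/(-85491) = 93379/(-85491) = 93379*(-1/85491) = -93379/85491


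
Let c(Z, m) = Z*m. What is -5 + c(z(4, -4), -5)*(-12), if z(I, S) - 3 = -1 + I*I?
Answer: 1075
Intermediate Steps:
z(I, S) = 2 + I**2 (z(I, S) = 3 + (-1 + I*I) = 3 + (-1 + I**2) = 2 + I**2)
-5 + c(z(4, -4), -5)*(-12) = -5 + ((2 + 4**2)*(-5))*(-12) = -5 + ((2 + 16)*(-5))*(-12) = -5 + (18*(-5))*(-12) = -5 - 90*(-12) = -5 + 1080 = 1075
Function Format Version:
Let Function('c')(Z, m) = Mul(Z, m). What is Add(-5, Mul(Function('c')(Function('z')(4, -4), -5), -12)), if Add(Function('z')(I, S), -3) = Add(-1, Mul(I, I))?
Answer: 1075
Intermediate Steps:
Function('z')(I, S) = Add(2, Pow(I, 2)) (Function('z')(I, S) = Add(3, Add(-1, Mul(I, I))) = Add(3, Add(-1, Pow(I, 2))) = Add(2, Pow(I, 2)))
Add(-5, Mul(Function('c')(Function('z')(4, -4), -5), -12)) = Add(-5, Mul(Mul(Add(2, Pow(4, 2)), -5), -12)) = Add(-5, Mul(Mul(Add(2, 16), -5), -12)) = Add(-5, Mul(Mul(18, -5), -12)) = Add(-5, Mul(-90, -12)) = Add(-5, 1080) = 1075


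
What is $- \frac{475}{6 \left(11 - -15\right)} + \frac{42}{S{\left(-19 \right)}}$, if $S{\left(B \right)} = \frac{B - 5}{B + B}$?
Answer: $\frac{9899}{156} \approx 63.455$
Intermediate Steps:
$S{\left(B \right)} = \frac{-5 + B}{2 B}$
$- \frac{475}{6 \left(11 - -15\right)} + \frac{42}{S{\left(-19 \right)}} = - \frac{475}{6 \left(11 - -15\right)} + \frac{42}{\frac{1}{2} \frac{1}{-19} \left(-5 - 19\right)} = - \frac{475}{6 \left(11 + 15\right)} + \frac{42}{\frac{1}{2} \left(- \frac{1}{19}\right) \left(-24\right)} = - \frac{475}{6 \cdot 26} + \frac{42}{\frac{12}{19}} = - \frac{475}{156} + 42 \cdot \frac{19}{12} = \left(-475\right) \frac{1}{156} + \frac{133}{2} = - \frac{475}{156} + \frac{133}{2} = \frac{9899}{156}$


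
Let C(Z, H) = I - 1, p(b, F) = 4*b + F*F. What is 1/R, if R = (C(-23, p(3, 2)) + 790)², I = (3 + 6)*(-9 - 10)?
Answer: 1/381924 ≈ 2.6183e-6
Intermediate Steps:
p(b, F) = F² + 4*b (p(b, F) = 4*b + F² = F² + 4*b)
I = -171 (I = 9*(-19) = -171)
C(Z, H) = -172 (C(Z, H) = -171 - 1 = -172)
R = 381924 (R = (-172 + 790)² = 618² = 381924)
1/R = 1/381924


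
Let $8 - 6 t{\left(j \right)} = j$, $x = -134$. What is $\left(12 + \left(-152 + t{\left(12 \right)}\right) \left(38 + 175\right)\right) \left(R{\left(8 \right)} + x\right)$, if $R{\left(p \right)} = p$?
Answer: $4095756$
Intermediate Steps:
$t{\left(j \right)} = \frac{4}{3} - \frac{j}{6}$
$\left(12 + \left(-152 + t{\left(12 \right)}\right) \left(38 + 175\right)\right) \left(R{\left(8 \right)} + x\right) = \left(12 + \left(-152 + \left(\frac{4}{3} - 2\right)\right) \left(38 + 175\right)\right) \left(8 - 134\right) = \left(12 + \left(-152 + \left(\frac{4}{3} - 2\right)\right) 213\right) \left(-126\right) = \left(12 + \left(-152 - \frac{2}{3}\right) 213\right) \left(-126\right) = \left(12 - 32518\right) \left(-126\right) = \left(-32506\right) \left(-126\right) = 4095756$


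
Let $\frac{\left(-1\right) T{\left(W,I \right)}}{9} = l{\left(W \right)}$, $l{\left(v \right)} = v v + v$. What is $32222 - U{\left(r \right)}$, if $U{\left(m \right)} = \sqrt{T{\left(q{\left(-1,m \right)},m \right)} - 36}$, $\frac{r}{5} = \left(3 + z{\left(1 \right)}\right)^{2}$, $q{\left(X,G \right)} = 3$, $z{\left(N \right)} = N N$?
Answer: $32222 - 12 i \approx 32222.0 - 12.0 i$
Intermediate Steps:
$z{\left(N \right)} = N^{2}$
$l{\left(v \right)} = v + v^{2}$ ($l{\left(v \right)} = v^{2} + v = v + v^{2}$)
$r = 80$ ($r = 5 \left(3 + 1^{2}\right)^{2} = 5 \left(3 + 1\right)^{2} = 5 \cdot 4^{2} = 5 \cdot 16 = 80$)
$T{\left(W,I \right)} = - 9 W \left(1 + W\right)$
$U{\left(m \right)} = 12 i$ ($U{\left(m \right)} = \sqrt{\left(-9\right) 3 \left(1 + 3\right) - 36} = \sqrt{\left(-9\right) 3 \cdot 4 - 36} = \sqrt{-108 - 36} = \sqrt{-144} = 12 i$)
$32222 - U{\left(r \right)} = 32222 - 12 i$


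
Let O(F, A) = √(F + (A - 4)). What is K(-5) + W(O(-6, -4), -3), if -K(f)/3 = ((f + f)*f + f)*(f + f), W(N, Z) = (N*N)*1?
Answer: 1336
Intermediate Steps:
O(F, A) = √(-4 + A + F) (O(F, A) = √(F + (-4 + A)) = √(-4 + A + F))
W(N, Z) = N² (W(N, Z) = N²*1 = N²)
K(f) = -6*f*(f + 2*f²) (K(f) = -3*((f + f)*f + f)*(f + f) = -3*((2*f)*f + f)*2*f = -3*(2*f² + f)*2*f = -3*(f + 2*f²)*2*f = -6*f*(f + 2*f²))
K(-5) + W(O(-6, -4), -3) = (-5)²*(-6 - 12*(-5)) + (√(-4 - 4 - 6))² = 25*(-6 + 60) + (√(-14))² = 25*54 + (I*√14)² = 1350 - 14 = 1336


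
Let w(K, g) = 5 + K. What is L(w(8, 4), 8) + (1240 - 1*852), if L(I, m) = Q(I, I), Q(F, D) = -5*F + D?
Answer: 336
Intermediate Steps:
Q(F, D) = D - 5*F
L(I, m) = -4*I (L(I, m) = I - 5*I = -4*I)
L(w(8, 4), 8) + (1240 - 1*852) = -4*(5 + 8) + (1240 - 1*852) = -4*13 + (1240 - 852) = -52 + 388 = 336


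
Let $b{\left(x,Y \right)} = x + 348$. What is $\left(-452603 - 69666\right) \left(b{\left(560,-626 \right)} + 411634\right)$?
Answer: $-215457897798$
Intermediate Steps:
$b{\left(x,Y \right)} = 348 + x$
$\left(-452603 - 69666\right) \left(b{\left(560,-626 \right)} + 411634\right) = \left(-452603 - 69666\right) \left(\left(348 + 560\right) + 411634\right) = - 522269 \left(908 + 411634\right) = \left(-522269\right) 412542 = -215457897798$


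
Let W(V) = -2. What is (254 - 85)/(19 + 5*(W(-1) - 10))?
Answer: -169/41 ≈ -4.1219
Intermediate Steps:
(254 - 85)/(19 + 5*(W(-1) - 10)) = (254 - 85)/(19 + 5*(-2 - 10)) = 169/(19 + 5*(-12)) = 169/(19 - 60) = 169/(-41) = 169*(-1/41) = -169/41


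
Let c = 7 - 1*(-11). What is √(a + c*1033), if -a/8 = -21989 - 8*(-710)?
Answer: √149066 ≈ 386.09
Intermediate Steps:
c = 18 (c = 7 + 11 = 18)
a = 130472 (a = -8*(-21989 - 8*(-710)) = -8*(-21989 - 1*(-5680)) = -8*(-21989 + 5680) = -8*(-16309) = 130472)
√(a + c*1033) = √(130472 + 18*1033) = √(130472 + 18594) = √149066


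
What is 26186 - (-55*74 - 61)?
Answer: 30317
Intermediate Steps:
26186 - (-55*74 - 61) = 26186 - (-4070 - 61) = 26186 - 1*(-4131) = 26186 + 4131 = 30317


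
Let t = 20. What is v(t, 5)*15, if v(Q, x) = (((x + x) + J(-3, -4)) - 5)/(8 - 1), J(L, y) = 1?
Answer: 90/7 ≈ 12.857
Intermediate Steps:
v(Q, x) = -4/7 + 2*x/7 (v(Q, x) = (((x + x) + 1) - 5)/(8 - 1) = ((2*x + 1) - 5)/7 = ((1 + 2*x) - 5)*(1/7) = (-4 + 2*x)*(1/7) = -4/7 + 2*x/7)
v(t, 5)*15 = (-4/7 + (2/7)*5)*15 = (-4/7 + 10/7)*15 = (6/7)*15 = 90/7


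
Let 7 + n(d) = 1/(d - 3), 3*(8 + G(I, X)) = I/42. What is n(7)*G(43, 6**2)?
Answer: 2895/56 ≈ 51.696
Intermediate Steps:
G(I, X) = -8 + I/126 (G(I, X) = -8 + (I/42)/3 = -8 + I/126)
n(d) = -7 + 1/(-3 + d) (n(d) = -7 + 1/(d - 3) = -7 + 1/(-3 + d))
n(7)*G(43, 6**2) = ((22 - 7*7)/(-3 + 7))*(-8 + (1/126)*43) = ((22 - 49)/4)*(-8 + 43/126) = ((1/4)*(-27))*(-965/126) = -27/4*(-965/126) = 2895/56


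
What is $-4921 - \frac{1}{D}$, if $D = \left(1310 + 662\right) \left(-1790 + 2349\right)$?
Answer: $- \frac{5424654509}{1102348} \approx -4921.0$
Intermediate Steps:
$D = 1102348$ ($D = 1972 \cdot 559 = 1102348$)
$-4921 - \frac{1}{D} = -4921 - \frac{1}{1102348} = - \frac{5424654509}{1102348}$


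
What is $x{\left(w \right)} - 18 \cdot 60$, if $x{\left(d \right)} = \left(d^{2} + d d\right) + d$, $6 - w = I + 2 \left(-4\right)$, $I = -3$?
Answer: $-485$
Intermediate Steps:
$w = 17$ ($w = 6 - \left(-3 + 2 \left(-4\right)\right) = 6 - \left(-3 - 8\right) = 6 - -11 = 6 + 11 = 17$)
$x{\left(d \right)} = d + 2 d^{2}$ ($x{\left(d \right)} = \left(d^{2} + d^{2}\right) + d = 2 d^{2} + d = d + 2 d^{2}$)
$x{\left(w \right)} - 18 \cdot 60 = 17 \left(1 + 2 \cdot 17\right) - 18 \cdot 60 = 17 \left(1 + 34\right) - 1080 = 17 \cdot 35 - 1080 = 595 - 1080 = -485$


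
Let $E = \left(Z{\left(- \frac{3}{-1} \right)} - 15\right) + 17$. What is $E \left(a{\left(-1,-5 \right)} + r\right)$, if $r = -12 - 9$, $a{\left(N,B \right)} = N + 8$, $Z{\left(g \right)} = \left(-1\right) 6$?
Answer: $56$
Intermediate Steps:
$Z{\left(g \right)} = -6$
$a{\left(N,B \right)} = 8 + N$
$r = -21$ ($r = -12 - 9 = -21$)
$E = -4$ ($E = \left(-6 - 15\right) + 17 = -21 + 17 = -4$)
$E \left(a{\left(-1,-5 \right)} + r\right) = - 4 \left(\left(8 - 1\right) - 21\right) = - 4 \left(7 - 21\right) = \left(-4\right) \left(-14\right) = 56$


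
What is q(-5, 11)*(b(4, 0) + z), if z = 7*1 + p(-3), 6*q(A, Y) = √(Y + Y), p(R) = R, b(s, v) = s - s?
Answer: 2*√22/3 ≈ 3.1269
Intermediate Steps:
b(s, v) = 0
q(A, Y) = √2*√Y/6 (q(A, Y) = √(Y + Y)/6 = √(2*Y)/6 = (√2*√Y)/6 = √2*√Y/6)
z = 4 (z = 7*1 - 3 = 7 - 3 = 4)
q(-5, 11)*(b(4, 0) + z) = (√2*√11/6)*(0 + 4) = (√22/6)*4 = 2*√22/3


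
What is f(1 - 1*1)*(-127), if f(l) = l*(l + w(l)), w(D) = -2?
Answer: 0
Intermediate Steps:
f(l) = l*(-2 + l) (f(l) = l*(l - 2) = l*(-2 + l))
f(1 - 1*1)*(-127) = ((1 - 1*1)*(-2 + (1 - 1*1)))*(-127) = ((1 - 1)*(-2 + (1 - 1)))*(-127) = (0*(-2 + 0))*(-127) = (0*(-2))*(-127) = 0*(-127) = 0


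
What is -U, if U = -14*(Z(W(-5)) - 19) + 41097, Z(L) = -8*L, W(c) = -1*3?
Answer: -41027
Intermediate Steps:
W(c) = -3
U = 41027 (U = -14*(-8*(-3) - 19) + 41097 = -14*(24 - 19) + 41097 = -14*5 + 41097 = -70 + 41097 = 41027)
-U = -1*41027 = -41027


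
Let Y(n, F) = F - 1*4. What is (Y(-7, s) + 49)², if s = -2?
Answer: 1849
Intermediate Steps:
Y(n, F) = -4 + F (Y(n, F) = F - 4 = -4 + F)
(Y(-7, s) + 49)² = ((-4 - 2) + 49)² = (-6 + 49)² = 43² = 1849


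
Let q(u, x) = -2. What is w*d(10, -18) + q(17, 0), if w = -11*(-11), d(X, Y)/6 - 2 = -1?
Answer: 724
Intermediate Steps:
d(X, Y) = 6 (d(X, Y) = 12 + 6*(-1) = 12 - 6 = 6)
w = 121
w*d(10, -18) + q(17, 0) = 121*6 - 2 = 726 - 2 = 724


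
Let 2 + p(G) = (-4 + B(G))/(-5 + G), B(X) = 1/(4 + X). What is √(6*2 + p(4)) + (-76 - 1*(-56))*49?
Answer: -980 + √222/4 ≈ -976.28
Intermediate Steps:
p(G) = -2 + (-4 + 1/(4 + G))/(-5 + G)
√(6*2 + p(4)) + (-76 - 1*(-56))*49 = √(6*2 + (1 + 2*(3 - 1*4)*(4 + 4))/((-5 + 4)*(4 + 4))) + (-76 - 1*(-56))*49 = √(12 + (1 + 2*(3 - 4)*8)/(-1*8)) + (-76 + 56)*49 = √(12 - 1*⅛*(1 + 2*(-1)*8)) - 20*49 = √(12 - 1*⅛*(1 - 16)) - 980 = √(12 - 1*⅛*(-15)) - 980 = √(12 + 15/8) - 980 = √(111/8) - 980 = √222/4 - 980 = -980 + √222/4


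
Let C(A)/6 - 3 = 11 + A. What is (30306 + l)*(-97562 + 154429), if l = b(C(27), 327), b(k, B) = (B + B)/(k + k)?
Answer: 3446973787/2 ≈ 1.7235e+9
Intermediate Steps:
C(A) = 84 + 6*A (C(A) = 18 + 6*(11 + A) = 18 + (66 + 6*A) = 84 + 6*A)
b(k, B) = B/k (b(k, B) = (2*B)/((2*k)) = (2*B)*(1/(2*k)) = B/k)
l = 109/82 (l = 327/(84 + 6*27) = 327/(84 + 162) = 327/246 = 327*(1/246) = 109/82 ≈ 1.3293)
(30306 + l)*(-97562 + 154429) = (30306 + 109/82)*(-97562 + 154429) = (2485201/82)*56867 = 3446973787/2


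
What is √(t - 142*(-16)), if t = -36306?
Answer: I*√34034 ≈ 184.48*I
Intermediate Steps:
√(t - 142*(-16)) = √(-36306 - 142*(-16)) = √(-36306 + 2272) = √(-34034) = I*√34034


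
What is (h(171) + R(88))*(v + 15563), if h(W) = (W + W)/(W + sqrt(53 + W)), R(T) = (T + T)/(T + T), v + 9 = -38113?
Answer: -1973889941/29017 + 30860712*sqrt(14)/29017 ≈ -64046.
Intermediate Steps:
v = -38122 (v = -9 - 38113 = -38122)
R(T) = 1 (R(T) = (2*T)/((2*T)) = (2*T)*(1/(2*T)) = 1)
h(W) = 2*W/(W + sqrt(53 + W)) (h(W) = (2*W)/(W + sqrt(53 + W)) = 2*W/(W + sqrt(53 + W)))
(h(171) + R(88))*(v + 15563) = (2*171/(171 + sqrt(53 + 171)) + 1)*(-38122 + 15563) = (2*171/(171 + sqrt(224)) + 1)*(-22559) = (2*171/(171 + 4*sqrt(14)) + 1)*(-22559) = (342/(171 + 4*sqrt(14)) + 1)*(-22559) = (1 + 342/(171 + 4*sqrt(14)))*(-22559) = -22559 - 7715178/(171 + 4*sqrt(14))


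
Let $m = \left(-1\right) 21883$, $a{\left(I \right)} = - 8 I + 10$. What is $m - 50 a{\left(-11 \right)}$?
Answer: $-26783$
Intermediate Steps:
$a{\left(I \right)} = 10 - 8 I$
$m = -21883$
$m - 50 a{\left(-11 \right)} = -21883 - 50 \left(10 - -88\right) = -21883 - 50 \left(10 + 88\right) = -21883 - 50 \cdot 98 = -21883 - 4900 = -26783$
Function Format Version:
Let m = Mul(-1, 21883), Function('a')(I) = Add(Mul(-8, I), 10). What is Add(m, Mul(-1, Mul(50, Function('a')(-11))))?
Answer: -26783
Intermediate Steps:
Function('a')(I) = Add(10, Mul(-8, I))
m = -21883
Add(m, Mul(-1, Mul(50, Function('a')(-11)))) = Add(-21883, Mul(-1, Mul(50, Add(10, Mul(-8, -11))))) = Add(-21883, Mul(-1, Mul(50, Add(10, 88)))) = Add(-21883, Mul(-1, Mul(50, 98))) = Add(-21883, Mul(-1, 4900)) = Add(-21883, -4900) = -26783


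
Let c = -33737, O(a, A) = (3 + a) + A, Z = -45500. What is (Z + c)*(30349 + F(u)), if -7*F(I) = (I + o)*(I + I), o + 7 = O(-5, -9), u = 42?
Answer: -2381943457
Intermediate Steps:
O(a, A) = 3 + A + a
o = -18 (o = -7 + (3 - 9 - 5) = -7 - 11 = -18)
F(I) = -2*I*(-18 + I)/7 (F(I) = -(I - 18)*(I + I)/7 = -(-18 + I)*2*I/7 = -2*I*(-18 + I)/7)
(Z + c)*(30349 + F(u)) = (-45500 - 33737)*(30349 + (2/7)*42*(18 - 1*42)) = -79237*(30349 + (2/7)*42*(18 - 42)) = -79237*(30349 + (2/7)*42*(-24)) = -79237*(30349 - 288) = -79237*30061 = -2381943457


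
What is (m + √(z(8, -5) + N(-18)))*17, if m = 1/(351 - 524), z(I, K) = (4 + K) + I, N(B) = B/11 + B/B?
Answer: -17/173 + 17*√770/11 ≈ 42.786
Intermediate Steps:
N(B) = 1 + B/11 (N(B) = B*(1/11) + 1 = B/11 + 1 = 1 + B/11)
z(I, K) = 4 + I + K
m = -1/173 (m = 1/(-173) = -1/173 ≈ -0.0057803)
(m + √(z(8, -5) + N(-18)))*17 = (-1/173 + √((4 + 8 - 5) + (1 + (1/11)*(-18))))*17 = (-1/173 + √(7 + (1 - 18/11)))*17 = (-1/173 + √(7 - 7/11))*17 = (-1/173 + √(70/11))*17 = (-1/173 + √770/11)*17 = -17/173 + 17*√770/11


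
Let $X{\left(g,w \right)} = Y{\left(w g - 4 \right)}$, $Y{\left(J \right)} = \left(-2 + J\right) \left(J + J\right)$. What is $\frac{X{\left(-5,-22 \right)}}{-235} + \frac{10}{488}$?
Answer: $- \frac{5378537}{57340} \approx -93.801$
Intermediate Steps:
$Y{\left(J \right)} = 2 J \left(-2 + J\right)$ ($Y{\left(J \right)} = \left(-2 + J\right) 2 J = 2 J \left(-2 + J\right)$)
$X{\left(g,w \right)} = 2 \left(-6 + g w\right) \left(-4 + g w\right)$ ($X{\left(g,w \right)} = 2 \left(w g - 4\right) \left(-2 + \left(w g - 4\right)\right) = 2 \left(g w - 4\right) \left(-2 + \left(g w - 4\right)\right) = 2 \left(-4 + g w\right) \left(-2 + \left(-4 + g w\right)\right) = 2 \left(-4 + g w\right) \left(-6 + g w\right) = 2 \left(-6 + g w\right) \left(-4 + g w\right)$)
$\frac{X{\left(-5,-22 \right)}}{-235} + \frac{10}{488} = \frac{2 \left(-6 - -110\right) \left(-4 - -110\right)}{-235} + \frac{10}{488} = 2 \left(-6 + 110\right) \left(-4 + 110\right) \left(- \frac{1}{235}\right) + 10 \cdot \frac{1}{488} = 2 \cdot 104 \cdot 106 \left(- \frac{1}{235}\right) + \frac{5}{244} = 22048 \left(- \frac{1}{235}\right) + \frac{5}{244} = - \frac{22048}{235} + \frac{5}{244} = - \frac{5378537}{57340}$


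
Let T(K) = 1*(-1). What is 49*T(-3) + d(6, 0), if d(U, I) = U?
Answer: -43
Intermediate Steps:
T(K) = -1
49*T(-3) + d(6, 0) = 49*(-1) + 6 = -49 + 6 = -43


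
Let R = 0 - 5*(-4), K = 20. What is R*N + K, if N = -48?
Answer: -940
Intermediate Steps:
R = 20 (R = 0 + 20 = 20)
R*N + K = 20*(-48) + 20 = -960 + 20 = -940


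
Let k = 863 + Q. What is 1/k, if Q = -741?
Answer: 1/122 ≈ 0.0081967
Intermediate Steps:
k = 122 (k = 863 - 741 = 122)
1/k = 1/122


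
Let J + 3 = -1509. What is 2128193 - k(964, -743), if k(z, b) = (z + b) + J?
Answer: 2129484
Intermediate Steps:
J = -1512 (J = -3 - 1509 = -1512)
k(z, b) = -1512 + b + z (k(z, b) = (z + b) - 1512 = (b + z) - 1512 = -1512 + b + z)
2128193 - k(964, -743) = 2128193 - (-1512 - 743 + 964) = 2128193 - 1*(-1291) = 2128193 + 1291 = 2129484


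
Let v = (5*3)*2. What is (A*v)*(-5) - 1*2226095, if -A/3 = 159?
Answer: -2154545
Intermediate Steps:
A = -477 (A = -3*159 = -477)
v = 30 (v = 15*2 = 30)
(A*v)*(-5) - 1*2226095 = -477*30*(-5) - 1*2226095 = -14310*(-5) - 2226095 = 71550 - 2226095 = -2154545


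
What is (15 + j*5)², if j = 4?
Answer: 1225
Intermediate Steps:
(15 + j*5)² = (15 + 4*5)² = (15 + 20)² = 35² = 1225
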